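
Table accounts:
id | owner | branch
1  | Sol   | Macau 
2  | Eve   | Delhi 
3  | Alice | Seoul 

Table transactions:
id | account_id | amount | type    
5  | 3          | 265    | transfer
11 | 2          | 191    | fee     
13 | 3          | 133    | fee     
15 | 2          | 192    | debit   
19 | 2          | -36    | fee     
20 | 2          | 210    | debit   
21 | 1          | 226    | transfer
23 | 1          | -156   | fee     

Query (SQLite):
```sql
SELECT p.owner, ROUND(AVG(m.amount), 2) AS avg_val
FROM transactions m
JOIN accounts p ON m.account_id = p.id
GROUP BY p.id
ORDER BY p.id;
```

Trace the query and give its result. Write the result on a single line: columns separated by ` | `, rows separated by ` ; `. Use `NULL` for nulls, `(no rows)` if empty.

Join each transactions row to its accounts via account_id.
Group joined rows by accounts.id; compute ROUND(AVG(m.amount), 2) per group.
  1: ids {21, 23} → ROUND(AVG(m.amount), 2)=35
  2: ids {11, 15, 19, 20} → ROUND(AVG(m.amount), 2)=139.25
  3: ids {5, 13} → ROUND(AVG(m.amount), 2)=199

Sol | 35 ; Eve | 139.25 ; Alice | 199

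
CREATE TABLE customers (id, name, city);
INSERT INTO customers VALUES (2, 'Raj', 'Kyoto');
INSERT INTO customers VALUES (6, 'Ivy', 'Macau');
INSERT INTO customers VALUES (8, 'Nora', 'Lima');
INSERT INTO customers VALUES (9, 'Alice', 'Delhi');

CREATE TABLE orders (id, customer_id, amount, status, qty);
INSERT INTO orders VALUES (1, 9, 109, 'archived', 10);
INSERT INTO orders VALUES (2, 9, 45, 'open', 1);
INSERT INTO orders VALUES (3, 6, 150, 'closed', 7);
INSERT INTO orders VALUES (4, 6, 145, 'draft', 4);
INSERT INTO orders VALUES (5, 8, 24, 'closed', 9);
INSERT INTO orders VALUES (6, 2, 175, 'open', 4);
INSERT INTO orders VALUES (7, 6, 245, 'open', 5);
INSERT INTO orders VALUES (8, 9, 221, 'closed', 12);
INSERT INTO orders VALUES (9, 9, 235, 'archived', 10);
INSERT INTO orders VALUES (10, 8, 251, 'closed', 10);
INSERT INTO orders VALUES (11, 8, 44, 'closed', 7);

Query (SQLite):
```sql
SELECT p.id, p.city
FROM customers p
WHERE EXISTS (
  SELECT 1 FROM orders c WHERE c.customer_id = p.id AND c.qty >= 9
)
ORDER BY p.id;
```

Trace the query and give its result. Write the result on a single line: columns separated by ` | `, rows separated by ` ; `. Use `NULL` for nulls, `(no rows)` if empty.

8 | Lima ; 9 | Delhi

For each customers row, check whether any orders with matching customer_id has qty >= 9.
Keep rows where that is true.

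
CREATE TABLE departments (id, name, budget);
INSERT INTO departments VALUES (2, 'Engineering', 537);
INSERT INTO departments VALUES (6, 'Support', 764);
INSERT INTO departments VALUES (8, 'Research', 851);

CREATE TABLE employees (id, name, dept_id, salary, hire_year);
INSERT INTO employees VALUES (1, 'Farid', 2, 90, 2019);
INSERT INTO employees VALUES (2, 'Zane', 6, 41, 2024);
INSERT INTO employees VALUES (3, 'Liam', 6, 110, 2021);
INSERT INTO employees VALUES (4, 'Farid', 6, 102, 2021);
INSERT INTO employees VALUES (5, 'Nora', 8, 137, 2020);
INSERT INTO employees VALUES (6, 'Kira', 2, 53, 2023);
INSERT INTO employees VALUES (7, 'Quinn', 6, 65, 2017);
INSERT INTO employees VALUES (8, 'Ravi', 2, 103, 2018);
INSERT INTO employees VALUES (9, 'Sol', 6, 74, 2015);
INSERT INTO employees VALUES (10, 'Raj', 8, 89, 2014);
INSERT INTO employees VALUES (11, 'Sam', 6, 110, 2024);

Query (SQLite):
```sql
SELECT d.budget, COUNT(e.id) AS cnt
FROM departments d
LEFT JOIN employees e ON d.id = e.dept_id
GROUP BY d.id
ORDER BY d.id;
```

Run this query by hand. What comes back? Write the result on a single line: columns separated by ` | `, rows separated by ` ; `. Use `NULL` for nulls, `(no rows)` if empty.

537 | 3 ; 764 | 6 ; 851 | 2

LEFT JOIN keeps every departments row; unmatched ones get NULL for employees columns.
Group by departments.id and compute COUNT(e.id). COUNT(col) of an all-NULL group is 0.
  2: ids {1, 6, 8} → COUNT(e.id)=3
  6: ids {2, 3, 4, 7, 9, 11} → COUNT(e.id)=6
  8: ids {5, 10} → COUNT(e.id)=2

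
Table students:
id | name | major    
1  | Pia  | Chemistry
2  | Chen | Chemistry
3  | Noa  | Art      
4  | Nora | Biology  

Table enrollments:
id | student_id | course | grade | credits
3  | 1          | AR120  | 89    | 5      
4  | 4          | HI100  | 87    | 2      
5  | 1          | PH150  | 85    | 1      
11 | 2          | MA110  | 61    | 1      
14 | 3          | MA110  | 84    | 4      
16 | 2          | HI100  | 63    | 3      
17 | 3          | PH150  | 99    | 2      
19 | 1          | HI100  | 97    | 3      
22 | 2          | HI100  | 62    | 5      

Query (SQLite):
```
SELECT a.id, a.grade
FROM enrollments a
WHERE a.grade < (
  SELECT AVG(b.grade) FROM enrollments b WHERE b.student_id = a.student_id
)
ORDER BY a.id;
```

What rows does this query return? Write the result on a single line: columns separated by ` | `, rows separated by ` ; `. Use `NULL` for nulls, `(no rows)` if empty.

For each enrollments row a, compute AVG(grade) over rows sharing a.student_id.
Keep row a if a.grade < that per-group AVG.
  student_id=1: AVG(grade) = 90.333333
  student_id=2: AVG(grade) = 62.0
  student_id=3: AVG(grade) = 91.5
  student_id=4: AVG(grade) = 87.0

3 | 89 ; 5 | 85 ; 11 | 61 ; 14 | 84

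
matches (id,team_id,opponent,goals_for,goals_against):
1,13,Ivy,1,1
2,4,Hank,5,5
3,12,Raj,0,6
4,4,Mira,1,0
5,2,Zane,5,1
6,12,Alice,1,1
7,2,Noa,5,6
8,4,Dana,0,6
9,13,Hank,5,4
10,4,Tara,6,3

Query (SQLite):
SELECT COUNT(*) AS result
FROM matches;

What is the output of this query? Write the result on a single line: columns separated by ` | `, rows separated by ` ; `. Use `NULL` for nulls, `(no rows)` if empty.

10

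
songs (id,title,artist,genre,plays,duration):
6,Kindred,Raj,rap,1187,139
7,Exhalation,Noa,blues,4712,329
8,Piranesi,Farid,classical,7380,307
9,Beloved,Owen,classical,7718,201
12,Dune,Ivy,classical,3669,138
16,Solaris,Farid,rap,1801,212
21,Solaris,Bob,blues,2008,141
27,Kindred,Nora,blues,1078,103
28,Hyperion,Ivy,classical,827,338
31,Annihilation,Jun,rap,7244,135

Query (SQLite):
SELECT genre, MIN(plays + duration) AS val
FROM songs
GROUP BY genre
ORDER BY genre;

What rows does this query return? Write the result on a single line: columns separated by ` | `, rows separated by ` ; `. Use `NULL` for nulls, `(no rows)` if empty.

For each row compute plays + duration.
Group by genre; take MIN of the expression per group.
  blues: ids {7, 21, 27} → MIN(plays + duration)=1181
  classical: ids {8, 9, 12, 28} → MIN(plays + duration)=1165
  rap: ids {6, 16, 31} → MIN(plays + duration)=1326

blues | 1181 ; classical | 1165 ; rap | 1326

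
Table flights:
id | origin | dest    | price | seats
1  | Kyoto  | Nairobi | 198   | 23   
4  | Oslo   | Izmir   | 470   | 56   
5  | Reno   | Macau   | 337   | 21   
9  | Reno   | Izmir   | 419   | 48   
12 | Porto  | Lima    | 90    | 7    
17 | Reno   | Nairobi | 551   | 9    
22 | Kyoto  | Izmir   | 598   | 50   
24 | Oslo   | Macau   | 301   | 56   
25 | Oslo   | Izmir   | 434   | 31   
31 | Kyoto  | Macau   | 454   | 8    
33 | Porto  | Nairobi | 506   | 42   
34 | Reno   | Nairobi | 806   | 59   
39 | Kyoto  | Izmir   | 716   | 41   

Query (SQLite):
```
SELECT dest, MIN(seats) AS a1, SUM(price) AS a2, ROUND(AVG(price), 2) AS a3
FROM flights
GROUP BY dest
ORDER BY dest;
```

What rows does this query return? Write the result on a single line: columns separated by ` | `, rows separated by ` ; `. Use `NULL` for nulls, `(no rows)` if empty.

Izmir | 31 | 2637 | 527.4 ; Lima | 7 | 90 | 90 ; Macau | 8 | 1092 | 364 ; Nairobi | 9 | 2061 | 515.25

Group flights by dest.
Per group compute: MIN(seats), SUM(price), ROUND(AVG(price), 2).
  Izmir: ids {4, 9, 22, 25, 39} → MIN(seats)=31, SUM(price)=2637, ROUND(AVG(price), 2)=527.4
  Lima: ids {12} → MIN(seats)=7, SUM(price)=90, ROUND(AVG(price), 2)=90
  Macau: ids {5, 24, 31} → MIN(seats)=8, SUM(price)=1092, ROUND(AVG(price), 2)=364
  Nairobi: ids {1, 17, 33, 34} → MIN(seats)=9, SUM(price)=2061, ROUND(AVG(price), 2)=515.25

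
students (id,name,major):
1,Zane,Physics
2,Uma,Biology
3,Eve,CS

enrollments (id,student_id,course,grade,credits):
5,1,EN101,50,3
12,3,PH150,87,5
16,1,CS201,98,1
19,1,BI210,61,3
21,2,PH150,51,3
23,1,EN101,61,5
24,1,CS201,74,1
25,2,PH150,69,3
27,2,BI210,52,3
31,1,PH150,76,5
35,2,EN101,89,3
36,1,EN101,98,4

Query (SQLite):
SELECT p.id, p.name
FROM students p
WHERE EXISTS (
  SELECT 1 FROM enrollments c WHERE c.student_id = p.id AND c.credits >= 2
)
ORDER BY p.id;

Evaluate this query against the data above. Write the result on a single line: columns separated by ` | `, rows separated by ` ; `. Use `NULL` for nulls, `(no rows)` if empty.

1 | Zane ; 2 | Uma ; 3 | Eve

For each students row, check whether any enrollments with matching student_id has credits >= 2.
Keep rows where that is true.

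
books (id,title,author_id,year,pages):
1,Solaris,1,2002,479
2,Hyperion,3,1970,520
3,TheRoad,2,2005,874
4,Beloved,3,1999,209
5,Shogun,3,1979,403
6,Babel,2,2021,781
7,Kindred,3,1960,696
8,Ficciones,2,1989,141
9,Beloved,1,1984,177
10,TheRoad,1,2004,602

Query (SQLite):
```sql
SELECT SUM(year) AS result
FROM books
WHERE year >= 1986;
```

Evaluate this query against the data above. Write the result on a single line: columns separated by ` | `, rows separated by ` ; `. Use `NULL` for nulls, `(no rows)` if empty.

12020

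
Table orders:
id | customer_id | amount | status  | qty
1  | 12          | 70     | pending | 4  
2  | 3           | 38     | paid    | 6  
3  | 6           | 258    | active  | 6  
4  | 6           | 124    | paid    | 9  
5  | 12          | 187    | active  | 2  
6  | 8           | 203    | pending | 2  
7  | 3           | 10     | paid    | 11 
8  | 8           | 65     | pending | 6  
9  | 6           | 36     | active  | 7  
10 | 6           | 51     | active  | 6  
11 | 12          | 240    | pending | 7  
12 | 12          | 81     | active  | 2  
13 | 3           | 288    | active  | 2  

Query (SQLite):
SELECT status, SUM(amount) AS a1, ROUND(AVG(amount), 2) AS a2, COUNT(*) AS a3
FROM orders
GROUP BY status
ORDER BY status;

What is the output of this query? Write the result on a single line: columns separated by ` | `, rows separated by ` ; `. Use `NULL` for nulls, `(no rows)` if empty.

Group orders by status.
Per group compute: SUM(amount), ROUND(AVG(amount), 2), COUNT(*).
  active: ids {3, 5, 9, 10, 12, 13} → SUM(amount)=901, ROUND(AVG(amount), 2)=150.17, COUNT(*)=6
  paid: ids {2, 4, 7} → SUM(amount)=172, ROUND(AVG(amount), 2)=57.33, COUNT(*)=3
  pending: ids {1, 6, 8, 11} → SUM(amount)=578, ROUND(AVG(amount), 2)=144.5, COUNT(*)=4

active | 901 | 150.17 | 6 ; paid | 172 | 57.33 | 3 ; pending | 578 | 144.5 | 4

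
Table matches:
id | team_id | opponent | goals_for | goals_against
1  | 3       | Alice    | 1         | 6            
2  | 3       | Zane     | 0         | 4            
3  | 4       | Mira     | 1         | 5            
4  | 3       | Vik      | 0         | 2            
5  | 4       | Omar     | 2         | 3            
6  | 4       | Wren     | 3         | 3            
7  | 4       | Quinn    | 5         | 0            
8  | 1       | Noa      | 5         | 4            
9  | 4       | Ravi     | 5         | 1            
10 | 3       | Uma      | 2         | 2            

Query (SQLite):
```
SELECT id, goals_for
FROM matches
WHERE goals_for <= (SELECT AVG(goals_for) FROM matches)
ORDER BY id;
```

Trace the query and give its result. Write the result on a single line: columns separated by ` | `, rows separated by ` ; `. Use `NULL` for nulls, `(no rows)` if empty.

Scalar subquery: AVG(goals_for) over all matches rows = 2.4.
Keep rows where goals_for <= that value.

1 | 1 ; 2 | 0 ; 3 | 1 ; 4 | 0 ; 5 | 2 ; 10 | 2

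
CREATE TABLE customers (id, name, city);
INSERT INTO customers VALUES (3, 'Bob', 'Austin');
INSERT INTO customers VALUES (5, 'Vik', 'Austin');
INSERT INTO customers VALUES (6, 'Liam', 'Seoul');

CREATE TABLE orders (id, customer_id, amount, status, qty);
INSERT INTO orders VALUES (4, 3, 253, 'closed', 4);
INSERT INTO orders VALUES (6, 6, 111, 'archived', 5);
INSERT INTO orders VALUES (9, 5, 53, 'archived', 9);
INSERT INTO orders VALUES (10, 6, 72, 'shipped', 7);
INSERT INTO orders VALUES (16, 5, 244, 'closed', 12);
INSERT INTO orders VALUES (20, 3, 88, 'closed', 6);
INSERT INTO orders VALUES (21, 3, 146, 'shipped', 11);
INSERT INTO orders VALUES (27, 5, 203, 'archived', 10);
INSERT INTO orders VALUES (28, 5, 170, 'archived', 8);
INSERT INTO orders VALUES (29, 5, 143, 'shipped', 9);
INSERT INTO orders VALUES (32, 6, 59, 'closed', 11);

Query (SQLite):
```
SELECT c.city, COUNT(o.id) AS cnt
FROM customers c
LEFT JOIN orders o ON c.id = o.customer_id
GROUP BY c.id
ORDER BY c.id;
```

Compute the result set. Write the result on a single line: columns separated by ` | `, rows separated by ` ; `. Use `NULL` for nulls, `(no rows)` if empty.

Austin | 3 ; Austin | 5 ; Seoul | 3

LEFT JOIN keeps every customers row; unmatched ones get NULL for orders columns.
Group by customers.id and compute COUNT(o.id). COUNT(col) of an all-NULL group is 0.
  3: ids {4, 20, 21} → COUNT(o.id)=3
  5: ids {9, 16, 27, 28, 29} → COUNT(o.id)=5
  6: ids {6, 10, 32} → COUNT(o.id)=3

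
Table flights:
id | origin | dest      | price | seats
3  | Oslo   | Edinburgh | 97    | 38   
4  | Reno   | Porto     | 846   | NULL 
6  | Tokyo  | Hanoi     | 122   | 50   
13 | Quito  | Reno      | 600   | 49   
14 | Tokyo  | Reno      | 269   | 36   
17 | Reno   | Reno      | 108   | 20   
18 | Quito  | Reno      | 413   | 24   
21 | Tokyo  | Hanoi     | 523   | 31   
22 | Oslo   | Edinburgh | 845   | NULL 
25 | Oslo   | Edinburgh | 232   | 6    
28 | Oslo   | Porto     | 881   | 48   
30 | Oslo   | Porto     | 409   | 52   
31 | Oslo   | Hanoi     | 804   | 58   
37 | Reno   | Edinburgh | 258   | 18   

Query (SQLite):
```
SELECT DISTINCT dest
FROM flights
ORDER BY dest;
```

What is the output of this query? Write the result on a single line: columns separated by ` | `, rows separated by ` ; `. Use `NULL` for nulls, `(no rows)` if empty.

Collect distinct dest values from flights.

Edinburgh ; Hanoi ; Porto ; Reno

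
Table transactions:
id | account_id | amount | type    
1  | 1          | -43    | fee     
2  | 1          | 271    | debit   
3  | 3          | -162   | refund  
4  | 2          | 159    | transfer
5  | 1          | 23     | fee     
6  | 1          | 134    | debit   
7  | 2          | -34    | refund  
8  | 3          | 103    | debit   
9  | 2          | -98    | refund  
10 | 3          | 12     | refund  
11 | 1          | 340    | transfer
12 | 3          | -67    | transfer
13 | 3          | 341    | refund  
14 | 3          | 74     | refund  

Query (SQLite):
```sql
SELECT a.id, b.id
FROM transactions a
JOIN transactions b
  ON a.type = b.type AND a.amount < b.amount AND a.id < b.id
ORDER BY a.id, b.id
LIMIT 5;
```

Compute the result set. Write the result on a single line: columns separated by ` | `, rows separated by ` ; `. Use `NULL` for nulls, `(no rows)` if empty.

Pairs (a,b) with same type, a.amount < b.amount, a.id < b.id.
type groups: debit:{2,6,8} fee:{1,5} refund:{3,7,9,10,13,14} transfer:{4,11,12}
Ordered by (a.id, b.id); first 5.

1 | 5 ; 3 | 7 ; 3 | 9 ; 3 | 10 ; 3 | 13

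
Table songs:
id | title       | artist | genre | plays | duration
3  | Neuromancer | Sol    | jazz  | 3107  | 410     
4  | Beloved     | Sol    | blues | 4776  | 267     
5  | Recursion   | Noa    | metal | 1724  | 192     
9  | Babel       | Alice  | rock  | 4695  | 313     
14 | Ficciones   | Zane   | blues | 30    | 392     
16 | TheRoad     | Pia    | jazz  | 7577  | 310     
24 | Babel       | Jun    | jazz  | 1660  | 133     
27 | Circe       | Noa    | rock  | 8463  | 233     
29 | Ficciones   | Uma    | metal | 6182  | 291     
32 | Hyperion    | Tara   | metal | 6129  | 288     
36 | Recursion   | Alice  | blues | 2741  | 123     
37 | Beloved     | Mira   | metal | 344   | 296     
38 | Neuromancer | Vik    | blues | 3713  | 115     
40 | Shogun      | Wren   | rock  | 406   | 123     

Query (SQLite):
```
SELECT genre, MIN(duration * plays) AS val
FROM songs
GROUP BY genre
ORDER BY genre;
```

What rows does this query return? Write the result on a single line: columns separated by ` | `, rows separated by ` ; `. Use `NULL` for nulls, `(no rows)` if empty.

For each row compute duration * plays.
Group by genre; take MIN of the expression per group.
  blues: ids {4, 14, 36, 38} → MIN(duration * plays)=11760
  jazz: ids {3, 16, 24} → MIN(duration * plays)=220780
  metal: ids {5, 29, 32, 37} → MIN(duration * plays)=101824
  rock: ids {9, 27, 40} → MIN(duration * plays)=49938

blues | 11760 ; jazz | 220780 ; metal | 101824 ; rock | 49938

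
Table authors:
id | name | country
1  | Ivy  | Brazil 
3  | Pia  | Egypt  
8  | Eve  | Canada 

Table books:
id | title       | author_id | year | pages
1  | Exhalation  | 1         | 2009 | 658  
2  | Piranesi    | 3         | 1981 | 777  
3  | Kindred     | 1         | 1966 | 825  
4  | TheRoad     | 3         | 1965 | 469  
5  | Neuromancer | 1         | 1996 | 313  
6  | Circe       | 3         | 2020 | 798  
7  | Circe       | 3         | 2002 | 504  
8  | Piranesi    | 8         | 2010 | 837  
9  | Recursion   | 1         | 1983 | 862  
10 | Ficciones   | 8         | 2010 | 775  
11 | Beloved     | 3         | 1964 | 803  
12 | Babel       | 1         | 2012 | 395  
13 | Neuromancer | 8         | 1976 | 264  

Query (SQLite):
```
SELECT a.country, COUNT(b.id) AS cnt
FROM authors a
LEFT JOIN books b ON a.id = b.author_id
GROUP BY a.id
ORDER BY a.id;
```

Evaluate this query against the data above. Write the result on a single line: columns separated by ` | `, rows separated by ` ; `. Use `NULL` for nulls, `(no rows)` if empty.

LEFT JOIN keeps every authors row; unmatched ones get NULL for books columns.
Group by authors.id and compute COUNT(b.id). COUNT(col) of an all-NULL group is 0.
  1: ids {1, 3, 5, 9, 12} → COUNT(b.id)=5
  3: ids {2, 4, 6, 7, 11} → COUNT(b.id)=5
  8: ids {8, 10, 13} → COUNT(b.id)=3

Brazil | 5 ; Egypt | 5 ; Canada | 3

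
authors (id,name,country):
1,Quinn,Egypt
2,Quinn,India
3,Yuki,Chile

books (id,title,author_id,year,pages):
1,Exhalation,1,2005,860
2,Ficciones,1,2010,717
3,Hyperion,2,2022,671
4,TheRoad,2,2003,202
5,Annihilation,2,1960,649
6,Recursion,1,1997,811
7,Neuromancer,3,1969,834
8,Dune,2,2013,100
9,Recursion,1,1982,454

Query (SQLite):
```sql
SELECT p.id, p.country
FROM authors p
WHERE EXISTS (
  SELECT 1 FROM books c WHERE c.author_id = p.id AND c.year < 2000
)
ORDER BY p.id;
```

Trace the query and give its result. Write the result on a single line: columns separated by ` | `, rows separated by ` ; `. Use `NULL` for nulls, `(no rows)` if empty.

For each authors row, check whether any books with matching author_id has year < 2000.
Keep rows where that is true.

1 | Egypt ; 2 | India ; 3 | Chile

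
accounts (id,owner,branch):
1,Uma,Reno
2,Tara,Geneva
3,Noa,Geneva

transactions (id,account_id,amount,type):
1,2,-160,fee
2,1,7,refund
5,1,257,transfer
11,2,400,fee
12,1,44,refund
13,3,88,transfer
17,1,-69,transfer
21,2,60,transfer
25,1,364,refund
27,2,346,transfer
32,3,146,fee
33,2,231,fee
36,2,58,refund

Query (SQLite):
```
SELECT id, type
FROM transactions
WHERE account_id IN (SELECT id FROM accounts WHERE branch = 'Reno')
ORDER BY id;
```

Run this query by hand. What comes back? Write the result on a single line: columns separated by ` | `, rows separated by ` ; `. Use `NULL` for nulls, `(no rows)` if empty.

Inner query: accounts.id where branch = 'Reno'.
Outer: keep transactions rows whose account_id is in that set.
Inner query → {1}

2 | refund ; 5 | transfer ; 12 | refund ; 17 | transfer ; 25 | refund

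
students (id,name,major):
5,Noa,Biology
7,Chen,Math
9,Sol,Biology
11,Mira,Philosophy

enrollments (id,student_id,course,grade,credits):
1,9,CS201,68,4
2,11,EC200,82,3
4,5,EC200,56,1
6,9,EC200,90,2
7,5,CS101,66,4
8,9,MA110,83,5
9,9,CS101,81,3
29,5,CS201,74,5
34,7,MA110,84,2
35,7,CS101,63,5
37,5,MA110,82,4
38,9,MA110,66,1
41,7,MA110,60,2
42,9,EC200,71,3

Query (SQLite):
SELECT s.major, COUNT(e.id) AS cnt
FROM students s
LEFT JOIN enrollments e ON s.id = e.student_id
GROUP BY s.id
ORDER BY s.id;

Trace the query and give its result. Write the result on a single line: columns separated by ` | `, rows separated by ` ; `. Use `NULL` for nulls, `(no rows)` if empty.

LEFT JOIN keeps every students row; unmatched ones get NULL for enrollments columns.
Group by students.id and compute COUNT(e.id). COUNT(col) of an all-NULL group is 0.
  5: ids {4, 7, 29, 37} → COUNT(e.id)=4
  7: ids {34, 35, 41} → COUNT(e.id)=3
  9: ids {1, 6, 8, 9, 38, 42} → COUNT(e.id)=6
  11: ids {2} → COUNT(e.id)=1

Biology | 4 ; Math | 3 ; Biology | 6 ; Philosophy | 1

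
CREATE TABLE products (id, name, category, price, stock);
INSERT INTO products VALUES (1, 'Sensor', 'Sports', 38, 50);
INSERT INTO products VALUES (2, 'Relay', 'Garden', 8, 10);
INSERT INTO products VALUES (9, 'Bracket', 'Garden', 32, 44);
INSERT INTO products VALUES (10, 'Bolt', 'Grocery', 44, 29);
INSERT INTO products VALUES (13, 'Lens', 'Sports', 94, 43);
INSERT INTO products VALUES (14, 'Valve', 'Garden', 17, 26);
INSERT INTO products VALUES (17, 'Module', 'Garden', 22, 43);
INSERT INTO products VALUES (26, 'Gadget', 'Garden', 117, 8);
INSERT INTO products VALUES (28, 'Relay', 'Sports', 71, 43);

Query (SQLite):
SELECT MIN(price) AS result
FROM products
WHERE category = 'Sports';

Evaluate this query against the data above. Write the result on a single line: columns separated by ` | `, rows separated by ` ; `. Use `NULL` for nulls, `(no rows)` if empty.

38

Rows where category='Sports' → price values: [38, 94, 71].
MIN of non-NULL values = 38.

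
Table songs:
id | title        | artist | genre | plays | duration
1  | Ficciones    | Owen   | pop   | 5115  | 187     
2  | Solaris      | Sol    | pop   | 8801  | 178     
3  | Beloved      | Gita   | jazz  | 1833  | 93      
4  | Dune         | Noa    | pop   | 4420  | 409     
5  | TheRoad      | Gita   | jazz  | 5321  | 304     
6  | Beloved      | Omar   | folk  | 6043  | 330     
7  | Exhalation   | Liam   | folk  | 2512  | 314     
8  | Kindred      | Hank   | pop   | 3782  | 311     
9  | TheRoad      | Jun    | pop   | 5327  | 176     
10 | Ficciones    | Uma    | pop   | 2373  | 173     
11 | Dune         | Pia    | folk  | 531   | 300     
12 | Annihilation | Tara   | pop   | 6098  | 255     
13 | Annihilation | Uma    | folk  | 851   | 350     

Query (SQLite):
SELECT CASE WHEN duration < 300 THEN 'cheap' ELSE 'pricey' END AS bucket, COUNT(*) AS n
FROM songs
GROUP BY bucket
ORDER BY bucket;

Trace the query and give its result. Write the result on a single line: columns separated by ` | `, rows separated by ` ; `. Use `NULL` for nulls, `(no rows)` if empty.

cheap | 6 ; pricey | 7

Bucket rows by duration < 300 → 'cheap' else 'pricey'; count each bucket.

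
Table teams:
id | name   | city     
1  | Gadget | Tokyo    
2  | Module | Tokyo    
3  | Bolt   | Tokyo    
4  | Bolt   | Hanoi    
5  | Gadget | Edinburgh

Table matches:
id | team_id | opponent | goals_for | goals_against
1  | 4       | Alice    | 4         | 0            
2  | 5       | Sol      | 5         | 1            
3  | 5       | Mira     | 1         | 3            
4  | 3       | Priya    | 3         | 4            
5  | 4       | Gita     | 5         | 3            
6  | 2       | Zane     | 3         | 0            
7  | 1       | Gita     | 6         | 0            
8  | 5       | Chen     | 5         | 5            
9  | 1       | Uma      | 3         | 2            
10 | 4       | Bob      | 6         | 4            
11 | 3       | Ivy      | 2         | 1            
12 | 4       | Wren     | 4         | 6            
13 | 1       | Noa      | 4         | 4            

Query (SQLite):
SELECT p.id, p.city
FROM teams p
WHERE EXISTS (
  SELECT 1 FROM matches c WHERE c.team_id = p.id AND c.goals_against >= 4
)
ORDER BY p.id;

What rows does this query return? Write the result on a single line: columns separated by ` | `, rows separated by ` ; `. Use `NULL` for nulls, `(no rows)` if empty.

1 | Tokyo ; 3 | Tokyo ; 4 | Hanoi ; 5 | Edinburgh

For each teams row, check whether any matches with matching team_id has goals_against >= 4.
Keep rows where that is true.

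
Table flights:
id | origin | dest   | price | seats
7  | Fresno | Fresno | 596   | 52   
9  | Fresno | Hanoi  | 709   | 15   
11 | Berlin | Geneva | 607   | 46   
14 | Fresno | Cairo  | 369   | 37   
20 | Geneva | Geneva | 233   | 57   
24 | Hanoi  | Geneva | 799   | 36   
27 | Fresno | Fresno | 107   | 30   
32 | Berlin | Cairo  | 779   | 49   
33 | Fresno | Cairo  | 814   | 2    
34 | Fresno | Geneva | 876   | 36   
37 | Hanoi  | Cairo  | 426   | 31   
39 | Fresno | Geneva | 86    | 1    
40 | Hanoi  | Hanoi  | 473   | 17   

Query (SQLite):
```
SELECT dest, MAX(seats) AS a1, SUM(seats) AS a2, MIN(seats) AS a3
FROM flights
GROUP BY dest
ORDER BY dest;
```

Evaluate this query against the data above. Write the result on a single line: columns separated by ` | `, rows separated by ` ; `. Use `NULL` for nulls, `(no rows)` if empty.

Group flights by dest.
Per group compute: MAX(seats), SUM(seats), MIN(seats).
  Cairo: ids {14, 32, 33, 37} → MAX(seats)=49, SUM(seats)=119, MIN(seats)=2
  Fresno: ids {7, 27} → MAX(seats)=52, SUM(seats)=82, MIN(seats)=30
  Geneva: ids {11, 20, 24, 34, 39} → MAX(seats)=57, SUM(seats)=176, MIN(seats)=1
  Hanoi: ids {9, 40} → MAX(seats)=17, SUM(seats)=32, MIN(seats)=15

Cairo | 49 | 119 | 2 ; Fresno | 52 | 82 | 30 ; Geneva | 57 | 176 | 1 ; Hanoi | 17 | 32 | 15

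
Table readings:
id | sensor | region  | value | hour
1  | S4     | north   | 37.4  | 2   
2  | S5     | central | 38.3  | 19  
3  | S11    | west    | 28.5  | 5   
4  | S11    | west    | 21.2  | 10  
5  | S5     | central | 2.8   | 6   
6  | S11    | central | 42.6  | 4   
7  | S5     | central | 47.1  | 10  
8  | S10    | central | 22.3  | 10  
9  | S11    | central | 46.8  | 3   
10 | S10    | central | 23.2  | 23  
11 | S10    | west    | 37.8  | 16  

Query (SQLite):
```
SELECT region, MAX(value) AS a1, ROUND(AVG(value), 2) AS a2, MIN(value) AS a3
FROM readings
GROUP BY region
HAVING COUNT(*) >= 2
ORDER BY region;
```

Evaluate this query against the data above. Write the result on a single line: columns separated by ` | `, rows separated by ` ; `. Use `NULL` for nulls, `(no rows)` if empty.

Group readings by region.
Per group compute: MAX(value), ROUND(AVG(value), 2), MIN(value).
HAVING: drop groups with fewer than 2 rows.
  central: ids {2, 5, 6, 7, 8, 9, 10} → MAX(value)=47.1, ROUND(AVG(value), 2)=31.87, MIN(value)=2.8
  north: ids {1} → MAX(value)=37.4, ROUND(AVG(value), 2)=37.4, MIN(value)=37.4
  west: ids {3, 4, 11} → MAX(value)=37.8, ROUND(AVG(value), 2)=29.17, MIN(value)=21.2

central | 47.1 | 31.87 | 2.8 ; west | 37.8 | 29.17 | 21.2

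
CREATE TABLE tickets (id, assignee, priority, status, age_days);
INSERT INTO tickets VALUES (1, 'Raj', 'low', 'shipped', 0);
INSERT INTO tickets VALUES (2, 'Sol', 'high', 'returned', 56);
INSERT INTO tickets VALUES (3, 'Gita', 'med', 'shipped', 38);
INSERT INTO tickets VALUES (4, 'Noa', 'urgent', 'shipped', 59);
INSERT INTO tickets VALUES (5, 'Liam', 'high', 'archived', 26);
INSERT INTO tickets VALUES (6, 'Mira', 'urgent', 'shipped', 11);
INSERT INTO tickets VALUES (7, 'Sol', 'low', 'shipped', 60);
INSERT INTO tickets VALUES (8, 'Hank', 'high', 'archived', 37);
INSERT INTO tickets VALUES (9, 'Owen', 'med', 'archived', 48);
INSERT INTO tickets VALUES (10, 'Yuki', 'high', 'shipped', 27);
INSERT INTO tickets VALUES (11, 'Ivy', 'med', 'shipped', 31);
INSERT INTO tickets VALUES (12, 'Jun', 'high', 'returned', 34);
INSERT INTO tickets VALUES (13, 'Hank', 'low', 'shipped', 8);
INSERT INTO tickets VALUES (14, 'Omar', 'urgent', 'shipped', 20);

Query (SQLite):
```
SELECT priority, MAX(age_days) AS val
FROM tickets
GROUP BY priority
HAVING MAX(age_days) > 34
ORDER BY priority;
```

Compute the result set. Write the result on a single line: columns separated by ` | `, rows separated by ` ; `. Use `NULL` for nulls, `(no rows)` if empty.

Partition tickets by priority; compute MAX(age_days) within each group.
HAVING: keep groups where MAX(age_days) > 34.
  high: ids {2, 5, 8, 10, 12} → MAX(age_days)=56
  low: ids {1, 7, 13} → MAX(age_days)=60
  med: ids {3, 9, 11} → MAX(age_days)=48
  urgent: ids {4, 6, 14} → MAX(age_days)=59

high | 56 ; low | 60 ; med | 48 ; urgent | 59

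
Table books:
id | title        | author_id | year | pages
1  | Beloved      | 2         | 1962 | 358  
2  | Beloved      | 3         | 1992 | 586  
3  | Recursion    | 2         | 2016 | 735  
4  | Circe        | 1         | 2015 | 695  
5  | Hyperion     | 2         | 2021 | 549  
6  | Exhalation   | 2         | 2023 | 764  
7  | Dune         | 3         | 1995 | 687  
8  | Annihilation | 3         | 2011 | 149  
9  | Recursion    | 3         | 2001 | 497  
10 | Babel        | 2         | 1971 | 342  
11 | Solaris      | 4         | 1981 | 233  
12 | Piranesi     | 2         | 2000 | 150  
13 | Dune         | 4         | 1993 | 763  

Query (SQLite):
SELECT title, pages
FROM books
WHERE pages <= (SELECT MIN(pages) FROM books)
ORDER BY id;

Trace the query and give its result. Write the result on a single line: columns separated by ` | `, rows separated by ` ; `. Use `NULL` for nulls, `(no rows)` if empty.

Annihilation | 149

Scalar subquery: MIN(pages) over all books rows = 149.
Keep rows where pages <= that value.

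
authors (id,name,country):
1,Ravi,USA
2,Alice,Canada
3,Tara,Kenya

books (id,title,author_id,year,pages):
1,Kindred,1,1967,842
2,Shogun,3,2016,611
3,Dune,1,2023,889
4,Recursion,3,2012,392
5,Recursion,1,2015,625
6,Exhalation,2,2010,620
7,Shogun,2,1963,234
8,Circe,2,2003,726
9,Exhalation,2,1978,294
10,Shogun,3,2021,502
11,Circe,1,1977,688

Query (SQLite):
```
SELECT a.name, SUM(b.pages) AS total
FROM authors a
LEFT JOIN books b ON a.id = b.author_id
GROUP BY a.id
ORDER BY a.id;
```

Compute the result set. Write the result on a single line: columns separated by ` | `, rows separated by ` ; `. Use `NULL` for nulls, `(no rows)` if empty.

Ravi | 3044 ; Alice | 1874 ; Tara | 1505

LEFT JOIN keeps every authors row; unmatched ones get NULL for books columns.
Group by authors.id and compute SUM(b.pages). SUM over an all-NULL group is NULL.
  1: ids {1, 3, 5, 11} → SUM(b.pages)=3044
  2: ids {6, 7, 8, 9} → SUM(b.pages)=1874
  3: ids {2, 4, 10} → SUM(b.pages)=1505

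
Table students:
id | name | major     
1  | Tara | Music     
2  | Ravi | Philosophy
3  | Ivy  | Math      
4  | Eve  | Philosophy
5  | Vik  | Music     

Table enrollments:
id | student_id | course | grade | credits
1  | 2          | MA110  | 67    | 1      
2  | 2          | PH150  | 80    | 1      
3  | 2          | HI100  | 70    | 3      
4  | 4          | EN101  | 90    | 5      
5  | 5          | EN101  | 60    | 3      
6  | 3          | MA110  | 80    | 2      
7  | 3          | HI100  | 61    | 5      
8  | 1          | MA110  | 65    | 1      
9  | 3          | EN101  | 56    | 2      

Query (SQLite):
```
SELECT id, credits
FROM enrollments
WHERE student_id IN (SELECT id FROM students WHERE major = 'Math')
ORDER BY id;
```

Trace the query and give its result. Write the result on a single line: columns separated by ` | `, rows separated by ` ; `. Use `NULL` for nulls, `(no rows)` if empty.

Inner query: students.id where major = 'Math'.
Outer: keep enrollments rows whose student_id is in that set.
Inner query → {3}

6 | 2 ; 7 | 5 ; 9 | 2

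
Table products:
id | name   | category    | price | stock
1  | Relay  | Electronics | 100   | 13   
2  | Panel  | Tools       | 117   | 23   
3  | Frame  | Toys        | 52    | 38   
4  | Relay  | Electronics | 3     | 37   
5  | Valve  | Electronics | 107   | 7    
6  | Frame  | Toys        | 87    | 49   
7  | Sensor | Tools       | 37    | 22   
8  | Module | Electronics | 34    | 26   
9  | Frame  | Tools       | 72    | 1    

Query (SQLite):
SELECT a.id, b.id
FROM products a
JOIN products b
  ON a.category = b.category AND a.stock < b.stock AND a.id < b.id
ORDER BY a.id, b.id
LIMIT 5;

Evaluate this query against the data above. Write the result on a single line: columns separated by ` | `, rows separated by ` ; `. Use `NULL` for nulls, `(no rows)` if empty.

Pairs (a,b) with same category, a.stock < b.stock, a.id < b.id.
category groups: Electronics:{1,4,5,8} Tools:{2,7,9} Toys:{3,6}
Ordered by (a.id, b.id); first 5.

1 | 4 ; 1 | 8 ; 3 | 6 ; 5 | 8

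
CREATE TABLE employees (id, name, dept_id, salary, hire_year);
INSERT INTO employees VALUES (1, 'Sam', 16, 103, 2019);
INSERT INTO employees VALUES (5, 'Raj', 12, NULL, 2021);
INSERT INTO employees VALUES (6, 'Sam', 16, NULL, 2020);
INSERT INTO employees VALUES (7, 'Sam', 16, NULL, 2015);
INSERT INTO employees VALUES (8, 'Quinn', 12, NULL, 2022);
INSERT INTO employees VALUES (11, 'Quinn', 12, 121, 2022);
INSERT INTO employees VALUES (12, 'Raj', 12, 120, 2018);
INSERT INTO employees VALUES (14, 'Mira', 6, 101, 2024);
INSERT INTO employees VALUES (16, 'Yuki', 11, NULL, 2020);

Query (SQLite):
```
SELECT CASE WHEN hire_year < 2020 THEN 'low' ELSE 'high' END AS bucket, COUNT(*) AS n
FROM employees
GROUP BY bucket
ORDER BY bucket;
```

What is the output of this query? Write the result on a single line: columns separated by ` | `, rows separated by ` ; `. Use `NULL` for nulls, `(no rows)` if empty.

Bucket rows by hire_year < 2020 → 'low' else 'high'; count each bucket.

high | 6 ; low | 3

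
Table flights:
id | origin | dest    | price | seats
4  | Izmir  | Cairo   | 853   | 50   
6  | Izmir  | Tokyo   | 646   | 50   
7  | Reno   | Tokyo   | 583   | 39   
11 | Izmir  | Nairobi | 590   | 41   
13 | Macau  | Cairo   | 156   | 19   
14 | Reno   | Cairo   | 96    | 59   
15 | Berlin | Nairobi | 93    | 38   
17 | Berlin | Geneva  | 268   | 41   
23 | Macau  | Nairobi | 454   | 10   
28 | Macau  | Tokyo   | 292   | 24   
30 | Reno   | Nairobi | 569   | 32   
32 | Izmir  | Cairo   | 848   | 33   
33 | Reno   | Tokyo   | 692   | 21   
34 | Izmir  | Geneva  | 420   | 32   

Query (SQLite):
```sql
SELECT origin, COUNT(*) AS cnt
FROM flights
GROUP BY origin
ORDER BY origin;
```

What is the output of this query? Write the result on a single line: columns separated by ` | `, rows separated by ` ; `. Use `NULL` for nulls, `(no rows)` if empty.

Partition flights by origin; compute COUNT(*) within each group.
  Berlin: ids {15, 17} → COUNT(*)=2
  Izmir: ids {4, 6, 11, 32, 34} → COUNT(*)=5
  Macau: ids {13, 23, 28} → COUNT(*)=3
  Reno: ids {7, 14, 30, 33} → COUNT(*)=4

Berlin | 2 ; Izmir | 5 ; Macau | 3 ; Reno | 4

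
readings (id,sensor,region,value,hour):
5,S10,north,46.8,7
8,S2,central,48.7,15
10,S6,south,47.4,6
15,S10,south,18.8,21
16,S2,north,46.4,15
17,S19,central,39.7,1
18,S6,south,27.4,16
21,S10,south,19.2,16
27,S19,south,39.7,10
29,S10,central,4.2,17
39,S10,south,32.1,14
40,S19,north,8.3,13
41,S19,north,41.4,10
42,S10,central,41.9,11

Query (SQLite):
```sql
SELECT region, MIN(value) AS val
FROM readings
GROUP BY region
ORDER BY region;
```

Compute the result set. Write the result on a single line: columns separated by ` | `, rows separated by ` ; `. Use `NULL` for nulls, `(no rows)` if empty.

Partition readings by region; compute MIN(value) within each group.
  central: ids {8, 17, 29, 42} → MIN(value)=4.2
  north: ids {5, 16, 40, 41} → MIN(value)=8.3
  south: ids {10, 15, 18, 21, 27, 39} → MIN(value)=18.8

central | 4.2 ; north | 8.3 ; south | 18.8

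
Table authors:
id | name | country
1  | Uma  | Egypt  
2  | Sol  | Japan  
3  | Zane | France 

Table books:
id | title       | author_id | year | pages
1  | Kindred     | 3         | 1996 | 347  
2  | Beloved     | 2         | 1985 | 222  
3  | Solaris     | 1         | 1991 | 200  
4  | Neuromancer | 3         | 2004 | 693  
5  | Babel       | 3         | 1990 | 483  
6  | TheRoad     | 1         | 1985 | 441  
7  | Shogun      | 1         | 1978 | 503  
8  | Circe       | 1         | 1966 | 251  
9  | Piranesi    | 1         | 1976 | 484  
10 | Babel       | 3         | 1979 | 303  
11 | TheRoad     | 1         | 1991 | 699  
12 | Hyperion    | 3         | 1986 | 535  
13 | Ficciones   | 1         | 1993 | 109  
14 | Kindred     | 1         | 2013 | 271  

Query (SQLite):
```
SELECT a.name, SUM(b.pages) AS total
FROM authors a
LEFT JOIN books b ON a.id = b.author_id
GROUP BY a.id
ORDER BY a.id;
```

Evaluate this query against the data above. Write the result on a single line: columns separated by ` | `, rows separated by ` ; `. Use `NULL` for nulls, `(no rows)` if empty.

Uma | 2958 ; Sol | 222 ; Zane | 2361

LEFT JOIN keeps every authors row; unmatched ones get NULL for books columns.
Group by authors.id and compute SUM(b.pages). SUM over an all-NULL group is NULL.
  1: ids {3, 6, 7, 8, 9, 11, 13, 14} → SUM(b.pages)=2958
  2: ids {2} → SUM(b.pages)=222
  3: ids {1, 4, 5, 10, 12} → SUM(b.pages)=2361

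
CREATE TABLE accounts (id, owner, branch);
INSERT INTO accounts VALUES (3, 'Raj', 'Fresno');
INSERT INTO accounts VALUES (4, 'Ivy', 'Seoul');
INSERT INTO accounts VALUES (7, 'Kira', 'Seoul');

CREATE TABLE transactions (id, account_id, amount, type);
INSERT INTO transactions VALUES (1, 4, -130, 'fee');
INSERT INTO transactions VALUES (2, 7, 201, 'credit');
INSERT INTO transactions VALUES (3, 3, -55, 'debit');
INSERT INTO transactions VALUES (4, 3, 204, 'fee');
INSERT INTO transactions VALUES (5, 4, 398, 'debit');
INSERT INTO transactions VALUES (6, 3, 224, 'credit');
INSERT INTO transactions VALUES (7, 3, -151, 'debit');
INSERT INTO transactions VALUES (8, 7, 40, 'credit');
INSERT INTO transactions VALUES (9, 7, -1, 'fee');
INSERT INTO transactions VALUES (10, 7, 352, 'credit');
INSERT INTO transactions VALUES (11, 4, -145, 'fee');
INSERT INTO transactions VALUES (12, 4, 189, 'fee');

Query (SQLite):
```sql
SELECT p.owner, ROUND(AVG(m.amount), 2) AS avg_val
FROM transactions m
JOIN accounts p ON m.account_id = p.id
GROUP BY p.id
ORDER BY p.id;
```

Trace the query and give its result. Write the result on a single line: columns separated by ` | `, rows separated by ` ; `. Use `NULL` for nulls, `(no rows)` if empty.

Join each transactions row to its accounts via account_id.
Group joined rows by accounts.id; compute ROUND(AVG(m.amount), 2) per group.
  3: ids {3, 4, 6, 7} → ROUND(AVG(m.amount), 2)=55.5
  4: ids {1, 5, 11, 12} → ROUND(AVG(m.amount), 2)=78
  7: ids {2, 8, 9, 10} → ROUND(AVG(m.amount), 2)=148

Raj | 55.5 ; Ivy | 78 ; Kira | 148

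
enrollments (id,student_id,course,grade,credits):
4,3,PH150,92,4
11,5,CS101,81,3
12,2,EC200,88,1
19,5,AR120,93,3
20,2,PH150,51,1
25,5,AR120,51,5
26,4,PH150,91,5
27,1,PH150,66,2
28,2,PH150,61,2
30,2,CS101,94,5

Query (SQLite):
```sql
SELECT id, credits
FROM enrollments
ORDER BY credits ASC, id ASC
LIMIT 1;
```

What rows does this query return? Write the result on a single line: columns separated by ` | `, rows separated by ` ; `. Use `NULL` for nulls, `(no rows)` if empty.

12 | 1

Sort by credits asc, tiebreak id asc: (1, id=12), (1, id=20), (2, id=27), (2, id=28) …. Take first 1.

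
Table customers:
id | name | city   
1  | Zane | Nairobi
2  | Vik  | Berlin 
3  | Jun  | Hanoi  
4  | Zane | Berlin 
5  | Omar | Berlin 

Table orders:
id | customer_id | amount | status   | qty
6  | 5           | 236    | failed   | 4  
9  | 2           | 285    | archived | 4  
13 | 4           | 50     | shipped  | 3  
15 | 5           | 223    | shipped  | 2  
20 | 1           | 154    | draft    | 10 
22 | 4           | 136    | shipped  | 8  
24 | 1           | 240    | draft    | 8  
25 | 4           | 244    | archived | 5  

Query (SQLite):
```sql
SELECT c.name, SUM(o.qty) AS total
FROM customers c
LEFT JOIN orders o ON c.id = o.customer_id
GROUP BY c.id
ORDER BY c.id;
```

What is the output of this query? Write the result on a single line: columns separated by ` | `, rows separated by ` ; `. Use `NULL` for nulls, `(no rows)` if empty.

LEFT JOIN keeps every customers row; unmatched ones get NULL for orders columns.
Group by customers.id and compute SUM(o.qty). SUM over an all-NULL group is NULL.
  1: ids {20, 24} → SUM(o.qty)=18
  2: ids {9} → SUM(o.qty)=4
  3: ids {—} → SUM(o.qty)=NULL
  4: ids {13, 22, 25} → SUM(o.qty)=16
  5: ids {6, 15} → SUM(o.qty)=6

Zane | 18 ; Vik | 4 ; Jun | NULL ; Zane | 16 ; Omar | 6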